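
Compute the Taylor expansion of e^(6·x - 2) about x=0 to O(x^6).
324·x^5·e^(-2)/5 + 54·x^4·e^(-2) + 36·x^3·e^(-2) + 18·x^2·e^(-2) + 6·x·e^(-2) + e^(-2)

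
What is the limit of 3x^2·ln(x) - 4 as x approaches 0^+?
The product is a 0·∞ indeterminate form at x → 0⁺.
Rewrite the product as 3·ln(x) / x^(-2) and apply L'Hôpital, or use the standard hierarchy x^(-2) ≫ |ln x| as x → 0⁺.
The indeterminate product → 0, so the limit = -4.

Final answer: -4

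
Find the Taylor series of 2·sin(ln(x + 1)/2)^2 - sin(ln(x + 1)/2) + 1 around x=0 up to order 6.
1423·x^6/4608 - 305·x^5/768 + 49·x^4/96 - 31·x^3/48 + 3·x^2/4 - x/2 + 1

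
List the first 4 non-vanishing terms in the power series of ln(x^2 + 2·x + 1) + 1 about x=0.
2·x^3/3 - x^2 + 2·x + 1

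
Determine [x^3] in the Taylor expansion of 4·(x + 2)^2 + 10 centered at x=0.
Expand to order 3: 4·(x + 2)^2 + 10 = 4·x^2 + 16·x + 26 + O(x^4).
The coefficient of x^3 is 0.

Final answer: 0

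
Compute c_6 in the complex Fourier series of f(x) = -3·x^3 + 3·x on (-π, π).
Compute the real Fourier coefficients first: a_6 = 0, b_6 = -7/6 + π^2.
Then c_6 = (a_6 − i·b_6)/2 = -i·π^2/2 + 7·i/12.

Final answer: -i·π^2/2 + 7·i/12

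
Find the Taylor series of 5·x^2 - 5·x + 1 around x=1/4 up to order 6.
1/16 - 5·(x - 1/4)/2 + 5·(x - 1/4)^2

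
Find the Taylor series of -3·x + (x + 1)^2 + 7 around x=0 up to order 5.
x^2 - x + 8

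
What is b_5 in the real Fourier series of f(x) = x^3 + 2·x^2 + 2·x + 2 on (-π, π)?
b_5 = (1/π) ∫_{-π}^{π} f(x)·sin(5x) dx.
Evaluate the integral (use parity and integration by parts as needed): b_5 = 88/125 + 2·π^2/5.

Final answer: 88/125 + 2·π^2/5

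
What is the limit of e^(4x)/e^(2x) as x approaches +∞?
This is an ∞/∞ indeterminate form as x → +∞.
Rewrite e^(4x)/e^(2x) = e^((4−2)x) = e^(2x); the exponent coefficient is 2 > 0 so e^(2x) → ∞.
Limit = ∞.

Final answer: ∞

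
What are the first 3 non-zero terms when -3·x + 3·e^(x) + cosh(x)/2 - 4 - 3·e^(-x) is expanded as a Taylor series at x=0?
x^2/4 + 3·x - 7/2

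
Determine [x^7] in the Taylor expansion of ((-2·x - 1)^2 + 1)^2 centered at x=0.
Expand to order 7: ((-2·x - 1)^2 + 1)^2 = 16·x^4 + 32·x^3 + 32·x^2 + 16·x + 4 + O(x^8).
The coefficient of x^7 is 0.

Final answer: 0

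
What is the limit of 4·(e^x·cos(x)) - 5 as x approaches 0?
Direct substitution at x = 0 gives -1.

Final answer: -1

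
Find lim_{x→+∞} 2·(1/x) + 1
Evaluate the dominant behaviour as x → +∞; each term tends to a finite value or vanishes.
Limit = 1.

Final answer: 1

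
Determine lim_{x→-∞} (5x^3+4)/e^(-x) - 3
The quotient is an ∞/∞ indeterminate form as x → -∞.
Compare growth rates of the dominant terms (exponentials ≫ polynomials ≫ logarithms), or apply L'Hôpital's rule; the quotient → 0.
Adding the constant: 0 - 3 = -3. Limit = -3.

Final answer: -3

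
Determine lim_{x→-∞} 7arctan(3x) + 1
Evaluate the dominant behaviour as x → -∞; each term tends to a finite value or vanishes.
Limit = 1 - 7·π/2.

Final answer: 1 - 7·π/2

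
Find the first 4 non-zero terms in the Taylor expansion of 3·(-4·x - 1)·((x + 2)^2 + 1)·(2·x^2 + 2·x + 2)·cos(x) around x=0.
-183·x^3 - 261·x^2 - 174·x - 30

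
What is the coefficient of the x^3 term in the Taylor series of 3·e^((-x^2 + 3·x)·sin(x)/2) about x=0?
Expand to order 3: 3·e^((-x^2 + 3·x)·sin(x)/2) = -3·x^3/2 + 9·x^2/2 + 3 + O(x^4).
The coefficient of x^3 is -3/2.

Final answer: -3/2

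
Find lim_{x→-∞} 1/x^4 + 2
Evaluate the dominant behaviour as x → -∞; each term tends to a finite value or vanishes.
Limit = 2.

Final answer: 2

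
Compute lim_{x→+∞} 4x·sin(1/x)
As x → +∞: let u = 1/x → 0⁺; then 4·x·sin(1/x) = 4·1·sin(u)/u → 4·1·1 = 4.
Limit = 4.

Final answer: 4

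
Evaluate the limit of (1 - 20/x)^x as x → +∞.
As x → +∞: this is the defining limit (1 - 20/x)^x → e^(-20).
Limit = e^(-20).

Final answer: e^(-20)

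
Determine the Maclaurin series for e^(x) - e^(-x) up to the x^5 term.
x^5/60 + x^3/3 + 2·x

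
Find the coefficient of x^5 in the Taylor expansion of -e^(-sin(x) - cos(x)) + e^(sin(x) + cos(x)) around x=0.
e^(-1)/60 + e/10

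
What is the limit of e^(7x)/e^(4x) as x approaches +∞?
This is an ∞/∞ indeterminate form as x → +∞.
Rewrite e^(7x)/e^(4x) = e^((7−4)x) = e^(3x); the exponent coefficient is 3 > 0 so e^(3x) → ∞.
Limit = ∞.

Final answer: ∞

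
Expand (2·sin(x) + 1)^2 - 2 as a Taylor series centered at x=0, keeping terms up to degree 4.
-4·x^4/3 - 2·x^3/3 + 4·x^2 + 4·x - 1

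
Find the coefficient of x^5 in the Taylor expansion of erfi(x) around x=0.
Expand to order 5: erfi(x) = x^5/(5·√(π)) + 2·x^3/(3·√(π)) + 2·x/√(π) + O(x^6).
The coefficient of x^5 is 1/(5·√(π)).

Final answer: 1/(5·√(π))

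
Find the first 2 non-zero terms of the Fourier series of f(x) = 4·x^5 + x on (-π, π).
(-160·π^2 + 8·π^4 + 962)·sin(x) + (-4·π^4 - 31 + 20·π^2)·sin(2·x)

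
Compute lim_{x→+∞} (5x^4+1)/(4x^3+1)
This is an ∞/∞ indeterminate form as x → +∞.
Divide numerator and denominator by x^4 and let the lower-order terms vanish; the numerator's degree 4 exceeds the denominator's degree 3, so the quotient diverges.
Limit = ∞.

Final answer: ∞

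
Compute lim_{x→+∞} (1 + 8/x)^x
As x → +∞: this is the defining limit (1 + 8/x)^x → e^8.
Limit = e^(8).

Final answer: e^(8)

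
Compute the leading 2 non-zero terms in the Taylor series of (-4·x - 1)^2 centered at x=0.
8·x + 1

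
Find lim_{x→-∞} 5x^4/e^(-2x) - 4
The quotient is an ∞/∞ indeterminate form as x → -∞.
Compare growth rates of the dominant terms (exponentials ≫ polynomials ≫ logarithms), or apply L'Hôpital's rule; the quotient → 0.
Adding the constant: 0 - 4 = -4. Limit = -4.

Final answer: -4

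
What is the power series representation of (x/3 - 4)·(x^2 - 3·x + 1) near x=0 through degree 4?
x^3/3 - 5·x^2 + 37·x/3 - 4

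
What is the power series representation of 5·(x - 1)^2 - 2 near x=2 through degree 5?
3 + 10·(x - 2) + 5·(x - 2)^2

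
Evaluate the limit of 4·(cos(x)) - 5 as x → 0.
Direct substitution at x = 0 gives -1.

Final answer: -1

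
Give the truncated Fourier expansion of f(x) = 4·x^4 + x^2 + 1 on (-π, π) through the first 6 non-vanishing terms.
(188 - 32·π^2)·cos(x) + (-11 + 8·π^2)·cos(2·x) + (52/27 - 32·π^2/9)·cos(3·x) + (-1/2 + 2·π^2)·cos(4·x) + (92/625 - 32·π^2/25)·cos(5·x) + 1 + π^2/3 + 4·π^4/5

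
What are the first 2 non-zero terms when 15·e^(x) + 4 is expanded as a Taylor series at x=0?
15·x + 19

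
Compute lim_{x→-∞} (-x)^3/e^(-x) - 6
The quotient is an ∞/∞ indeterminate form as x → -∞.
Compare growth rates of the dominant terms (exponentials ≫ polynomials ≫ logarithms), or apply L'Hôpital's rule; the quotient → 0.
Adding the constant: 0 - 6 = -6. Limit = -6.

Final answer: -6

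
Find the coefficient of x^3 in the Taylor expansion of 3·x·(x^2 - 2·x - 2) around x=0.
Expand to order 3: 3·x·(x^2 - 2·x - 2) = 3·x^3 - 6·x^2 - 6·x + O(x^4).
The coefficient of x^3 is 3.

Final answer: 3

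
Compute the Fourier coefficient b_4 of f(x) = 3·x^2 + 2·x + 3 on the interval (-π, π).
b_4 = (1/π) ∫_{-π}^{π} f(x)·sin(4x) dx.
Evaluate the integral (use parity and integration by parts as needed): b_4 = -1.

Final answer: -1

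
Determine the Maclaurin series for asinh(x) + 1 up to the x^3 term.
-x^3/6 + x + 1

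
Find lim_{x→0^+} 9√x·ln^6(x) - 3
The product is a 0·∞ indeterminate form at x → 0⁺.
Rewrite the product as 9·ln^6(x) / x^(-1/2) and apply L'Hôpital, or use the standard hierarchy x^(-1/2) ≫ |ln x|^6 as x → 0⁺.
The indeterminate product → 0, so the limit = -3.

Final answer: -3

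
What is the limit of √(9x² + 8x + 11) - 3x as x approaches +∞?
As x → +∞: multiply by the conjugate to get (8x+11)/(√(9x²+8x+11)+3x); the denominator ~ 6x, so the limit is 8/6 = 4/3.
Limit = 4/3.

Final answer: 4/3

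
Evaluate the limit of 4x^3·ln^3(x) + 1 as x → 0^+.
The product is a 0·∞ indeterminate form at x → 0⁺.
Rewrite the product as 4·ln^3(x) / x^(-3) and apply L'Hôpital, or use the standard hierarchy x^(-3) ≫ |ln x|^3 as x → 0⁺.
The indeterminate product → 0, so the limit = 1.

Final answer: 1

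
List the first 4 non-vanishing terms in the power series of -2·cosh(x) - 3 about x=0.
-x^6/360 - x^4/12 - x^2 - 5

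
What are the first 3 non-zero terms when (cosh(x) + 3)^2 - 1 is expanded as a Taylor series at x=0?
7·x^4/12 + 4·x^2 + 15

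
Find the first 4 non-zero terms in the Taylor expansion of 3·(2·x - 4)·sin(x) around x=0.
-x^4 + 2·x^3 + 6·x^2 - 12·x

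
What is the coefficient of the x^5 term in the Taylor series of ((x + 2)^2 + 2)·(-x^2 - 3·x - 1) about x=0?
Expand to order 5: ((x + 2)^2 + 2)·(-x^2 - 3·x - 1) = -x^4 - 7·x^3 - 19·x^2 - 22·x - 6 + O(x^6).
The coefficient of x^5 is 0.

Final answer: 0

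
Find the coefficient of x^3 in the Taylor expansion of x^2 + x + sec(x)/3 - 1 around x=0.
Expand to order 3: x^2 + x + sec(x)/3 - 1 = 7·x^2/6 + x - 2/3 + O(x^4).
The coefficient of x^3 is 0.

Final answer: 0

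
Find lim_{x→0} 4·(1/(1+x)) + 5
Direct substitution at x = 0 gives 9.

Final answer: 9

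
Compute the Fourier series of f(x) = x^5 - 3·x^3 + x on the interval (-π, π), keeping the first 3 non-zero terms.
(-46·π^2 + 2·π^4 + 278)·sin(x) + (-π^4 - 13 + 8·π^2)·sin(2·x) + (-94·π^2/27 + 242/81 + 2·π^4/3)·sin(3·x)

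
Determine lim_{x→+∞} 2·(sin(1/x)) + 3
Evaluate the dominant behaviour as x → +∞; each term tends to a finite value or vanishes.
Limit = 3.

Final answer: 3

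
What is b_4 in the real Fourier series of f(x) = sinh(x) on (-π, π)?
b_4 = (1/π) ∫_{-π}^{π} f(x)·sin(4x) dx.
Evaluate the integral (use parity and integration by parts as needed): b_4 = -8·sinh(π)/(17·π).

Final answer: -8·sinh(π)/(17·π)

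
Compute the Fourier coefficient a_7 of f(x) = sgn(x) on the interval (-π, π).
a_7 = (1/π) ∫_{-π}^{π} f(x)·cos(7x) dx.
Evaluate the integral (use parity and integration by parts as needed): a_7 = 0.

Final answer: 0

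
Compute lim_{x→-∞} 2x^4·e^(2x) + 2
The product is a 0·∞ indeterminate form at x → -∞.
Rewrite the product as 2x^4 / e^(-2x) (an ∞/∞ form) and apply L'Hôpital, or use the standard hierarchy e^(2|x|) ≫ |x^4| as x → -∞.
The indeterminate product → 0, so the limit = 2.

Final answer: 2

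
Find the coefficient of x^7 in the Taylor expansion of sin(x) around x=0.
Expand to order 7: sin(x) = -x^7/5040 + x^5/120 - x^3/6 + x + O(x^8).
The coefficient of x^7 is -1/5040.

Final answer: -1/5040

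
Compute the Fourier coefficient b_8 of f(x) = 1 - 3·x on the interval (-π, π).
b_8 = (1/π) ∫_{-π}^{π} f(x)·sin(8x) dx.
Evaluate the integral (use parity and integration by parts as needed): b_8 = 3/4.

Final answer: 3/4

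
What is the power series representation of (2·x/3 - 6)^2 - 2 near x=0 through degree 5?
4·x^2/9 - 8·x + 34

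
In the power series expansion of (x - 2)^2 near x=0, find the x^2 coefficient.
Expand to order 2: (x - 2)^2 = x^2 - 4·x + 4 + O(x^3).
The coefficient of x^2 is 1.

Final answer: 1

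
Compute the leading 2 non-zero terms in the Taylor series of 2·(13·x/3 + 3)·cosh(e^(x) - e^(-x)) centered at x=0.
26·x/3 + 6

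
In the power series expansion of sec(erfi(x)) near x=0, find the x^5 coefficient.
Expand to order 5: sec(erfi(x)) = x^4·(10/(3·π^2) + 4/(3·π)) + 2·x^2/π + 1 + O(x^6).
The coefficient of x^5 is 0.

Final answer: 0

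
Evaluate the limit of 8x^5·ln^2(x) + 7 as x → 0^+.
The product is a 0·∞ indeterminate form at x → 0⁺.
Rewrite the product as 8·ln^2(x) / x^(-5) and apply L'Hôpital, or use the standard hierarchy x^(-5) ≫ |ln x|^2 as x → 0⁺.
The indeterminate product → 0, so the limit = 7.

Final answer: 7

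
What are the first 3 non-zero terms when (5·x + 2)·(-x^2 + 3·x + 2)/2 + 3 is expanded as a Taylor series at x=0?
13·x^2/2 + 8·x + 5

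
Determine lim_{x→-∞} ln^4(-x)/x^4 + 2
The quotient is an ∞/∞ indeterminate form as x → -∞.
Compare growth rates of the dominant terms (exponentials ≫ polynomials ≫ logarithms), or apply L'Hôpital's rule; the quotient → 0.
Adding the constant: 0 + 2 = 2. Limit = 2.

Final answer: 2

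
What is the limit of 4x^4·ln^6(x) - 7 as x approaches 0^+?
The product is a 0·∞ indeterminate form at x → 0⁺.
Rewrite the product as 4·ln^6(x) / x^(-4) and apply L'Hôpital, or use the standard hierarchy x^(-4) ≫ |ln x|^6 as x → 0⁺.
The indeterminate product → 0, so the limit = -7.

Final answer: -7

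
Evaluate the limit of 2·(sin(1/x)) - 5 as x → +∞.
Evaluate the dominant behaviour as x → +∞; each term tends to a finite value or vanishes.
Limit = -5.

Final answer: -5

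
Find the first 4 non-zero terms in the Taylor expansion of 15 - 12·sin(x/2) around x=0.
-x^5/320 + x^3/4 - 6·x + 15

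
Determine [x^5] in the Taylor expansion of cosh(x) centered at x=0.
Expand to order 5: cosh(x) = x^4/24 + x^2/2 + 1 + O(x^6).
The coefficient of x^5 is 0.

Final answer: 0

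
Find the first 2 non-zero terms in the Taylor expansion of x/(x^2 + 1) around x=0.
-x^3 + x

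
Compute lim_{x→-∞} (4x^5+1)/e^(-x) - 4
The quotient is an ∞/∞ indeterminate form as x → -∞.
Compare growth rates of the dominant terms (exponentials ≫ polynomials ≫ logarithms), or apply L'Hôpital's rule; the quotient → 0.
Adding the constant: 0 - 4 = -4. Limit = -4.

Final answer: -4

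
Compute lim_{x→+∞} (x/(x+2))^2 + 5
As x → +∞: x/(x+2) = 1/(1 + 2/x) → 1, and the 2nd power of a limit-1 base also → 1; with the additive constant, 1 + 5 = 6.
Limit = 6.

Final answer: 6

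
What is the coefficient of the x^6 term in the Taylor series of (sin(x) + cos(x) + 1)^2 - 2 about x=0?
Expand to order 6: (sin(x) + cos(x) + 1)^2 - 2 = -x^6/360 + 17·x^5/60 + x^4/12 - 5·x^3/3 - x^2 + 4·x + 2 + O(x^7).
The coefficient of x^6 is -1/360.

Final answer: -1/360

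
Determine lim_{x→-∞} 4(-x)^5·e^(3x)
This is a 0·∞ indeterminate form at x → -∞.
Rewrite the product as 4(-x)^5 / e^(-3x) (an ∞/∞ form) and apply L'Hôpital, or use the standard hierarchy e^(3|x|) ≫ |(-x)^5| as x → -∞.
The indeterminate product → 0, so the limit = 0.

Final answer: 0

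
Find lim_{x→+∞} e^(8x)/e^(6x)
This is an ∞/∞ indeterminate form as x → +∞.
Rewrite e^(8x)/e^(6x) = e^((8−6)x) = e^(2x); the exponent coefficient is 2 > 0 so e^(2x) → ∞.
Limit = ∞.

Final answer: ∞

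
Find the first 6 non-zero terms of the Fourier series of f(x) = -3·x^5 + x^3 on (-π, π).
(-732 - 6·π^4 + 122·π^2)·sin(x) + (-16·π^2 + 24 + 3·π^4)·sin(2·x) + (-2·π^4 - 92/27 + 46·π^2/9)·sin(3·x) + (-19·π^2/8 + 57/64 + 3·π^4/2)·sin(4·x) + (-6·π^4/5 - 204/625 + 34·π^2/25)·sin(5·x) + (-8·π^2/9 + 4/27 + π^4)·sin(6·x)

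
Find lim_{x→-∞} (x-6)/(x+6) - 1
Evaluate the dominant behaviour as x → -∞; each term tends to a finite value or vanishes.
Limit = 0.

Final answer: 0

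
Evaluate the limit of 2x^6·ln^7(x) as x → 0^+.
This is a 0·∞ indeterminate form at x → 0⁺.
Rewrite the product as 2·ln^7(x) / x^(-6) and apply L'Hôpital, or use the standard hierarchy x^(-6) ≫ |ln x|^7 as x → 0⁺.
The indeterminate product → 0, so the limit = 0.

Final answer: 0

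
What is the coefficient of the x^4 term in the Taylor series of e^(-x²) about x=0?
Expand to order 4: e^(-x²) = x^4/2 - x^2 + 1 + O(x^5).
The coefficient of x^4 is 1/2.

Final answer: 1/2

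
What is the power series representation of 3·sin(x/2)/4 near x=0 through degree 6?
x^5/5120 - x^3/64 + 3·x/8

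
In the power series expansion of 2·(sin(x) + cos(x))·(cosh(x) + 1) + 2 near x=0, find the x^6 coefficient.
Expand to order 6: 2·(sin(x) + cos(x))·(cosh(x) + 1) + 2 = -x^6/360 - x^5/20 - x^4/4 + x^3/3 - x^2 + 4·x + 6 + O(x^7).
The coefficient of x^6 is -1/360.

Final answer: -1/360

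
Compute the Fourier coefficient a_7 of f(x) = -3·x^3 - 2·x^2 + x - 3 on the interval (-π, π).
a_7 = (1/π) ∫_{-π}^{π} f(x)·cos(7x) dx.
Evaluate the integral (use parity and integration by parts as needed): a_7 = 8/49.

Final answer: 8/49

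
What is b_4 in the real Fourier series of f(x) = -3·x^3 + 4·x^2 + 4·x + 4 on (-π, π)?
b_4 = (1/π) ∫_{-π}^{π} f(x)·sin(4x) dx.
Evaluate the integral (use parity and integration by parts as needed): b_4 = -41/16 + 3·π^2/2.

Final answer: -41/16 + 3·π^2/2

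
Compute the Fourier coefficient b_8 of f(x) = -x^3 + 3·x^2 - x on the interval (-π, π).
b_8 = (1/π) ∫_{-π}^{π} f(x)·sin(8x) dx.
Evaluate the integral (use parity and integration by parts as needed): b_8 = 29/128 + π^2/4.

Final answer: 29/128 + π^2/4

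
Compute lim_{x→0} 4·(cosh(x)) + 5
Direct substitution at x = 0 gives 9.

Final answer: 9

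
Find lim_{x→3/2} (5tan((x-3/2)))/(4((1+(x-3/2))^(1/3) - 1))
Both numerator and denominator → 0 as x → 3/2; this is a 0/0 indeterminate form.
Expand each to leading order near x = 3/2: numerator ~ 5·(x - 3/2), denominator ~ 4·(x - 3/2)/3.
The limit of the ratio is 15/4.

Final answer: 15/4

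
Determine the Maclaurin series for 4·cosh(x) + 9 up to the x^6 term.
x^6/180 + x^4/6 + 2·x^2 + 13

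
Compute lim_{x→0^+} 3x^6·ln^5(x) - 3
The product is a 0·∞ indeterminate form at x → 0⁺.
Rewrite the product as 3·ln^5(x) / x^(-6) and apply L'Hôpital, or use the standard hierarchy x^(-6) ≫ |ln x|^5 as x → 0⁺.
The indeterminate product → 0, so the limit = -3.

Final answer: -3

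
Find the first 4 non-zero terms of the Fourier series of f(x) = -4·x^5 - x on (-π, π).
(-962 - 8·π^4 + 160·π^2)·sin(x) + (-20·π^2 + 31 + 4·π^4)·sin(2·x) + (-8·π^4/3 - 374/81 + 160·π^2/27)·sin(3·x) + (-5·π^2/2 + 23/16 + 2·π^4)·sin(4·x)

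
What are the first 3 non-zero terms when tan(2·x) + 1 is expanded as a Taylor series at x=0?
8·x^3/3 + 2·x + 1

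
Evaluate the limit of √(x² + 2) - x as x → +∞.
This is an ∞ − ∞ indeterminate form.
Multiply and divide by the conjugate √(x²+2) + x; the x² terms cancel, leaving 2/(√(x²+2)+x) → 0.
Limit = 0.

Final answer: 0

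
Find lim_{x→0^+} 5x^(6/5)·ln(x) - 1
The product is a 0·∞ indeterminate form at x → 0⁺.
Rewrite the product as 5·ln(x) / x^(-6/5) and apply L'Hôpital, or use the standard hierarchy x^(-6/5) ≫ |ln x| as x → 0⁺.
The indeterminate product → 0, so the limit = -1.

Final answer: -1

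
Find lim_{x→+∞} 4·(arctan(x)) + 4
Evaluate the dominant behaviour as x → +∞; each term tends to a finite value or vanishes.
Limit = 4 + 2·π.

Final answer: 4 + 2·π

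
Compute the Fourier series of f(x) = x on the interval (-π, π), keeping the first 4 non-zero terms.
2·sin(x) - sin(2·x) + 2·sin(3·x)/3 - sin(4·x)/2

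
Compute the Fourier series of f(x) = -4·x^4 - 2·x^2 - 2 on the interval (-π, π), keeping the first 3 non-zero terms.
(-184 + 32·π^2)·cos(x) + (10 - 8·π^2)·cos(2·x) - 4·π^4/5 - 2·π^2/3 - 2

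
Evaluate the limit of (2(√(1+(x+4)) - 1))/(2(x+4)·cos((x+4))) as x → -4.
Both numerator and denominator → 0 as x → -4; this is a 0/0 indeterminate form.
Expand each to leading order near x = -4: numerator ~ (x + 4), denominator ~ 2·(x + 4).
The limit of the ratio is 1/2.

Final answer: 1/2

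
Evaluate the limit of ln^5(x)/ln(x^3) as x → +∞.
This is an ∞/∞ indeterminate form as x → +∞.
Write ln(x^3) = 3·ln(x), reducing the quotient to ln^4(x)/3 → ∞.
Limit = ∞.

Final answer: ∞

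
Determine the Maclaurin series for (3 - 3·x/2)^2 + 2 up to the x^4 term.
9·x^2/4 - 9·x + 11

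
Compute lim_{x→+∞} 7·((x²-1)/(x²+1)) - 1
Evaluate the dominant behaviour as x → +∞; each term tends to a finite value or vanishes.
Limit = 6.

Final answer: 6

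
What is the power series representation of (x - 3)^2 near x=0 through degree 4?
x^2 - 6·x + 9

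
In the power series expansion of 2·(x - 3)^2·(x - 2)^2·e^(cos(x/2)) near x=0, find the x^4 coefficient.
Expand to order 4: 2·(x - 3)^2·(x - 2)^2·e^(cos(x/2)) = -13·e·x^4/2 - 5·e·x^3 + 65·e·x^2 - 120·e·x + 72·e + O(x^5).
The coefficient of x^4 is -13·e/2.

Final answer: -13·e/2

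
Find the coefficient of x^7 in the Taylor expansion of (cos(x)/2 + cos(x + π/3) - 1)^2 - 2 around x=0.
Expand to order 7: (cos(x)/2 + cos(x + π/3) - 1)^2 - 2 = √(3)·x^7/80 - x^6/120 - √(3)·x^5/8 + √(3)·x^3/2 + 3·x^2/4 - 2 + O(x^8).
The coefficient of x^7 is √(3)/80.

Final answer: √(3)/80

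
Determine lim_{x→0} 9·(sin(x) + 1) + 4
Direct substitution at x = 0 gives 13.

Final answer: 13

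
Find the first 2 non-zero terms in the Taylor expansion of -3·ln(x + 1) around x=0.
3·x^2/2 - 3·x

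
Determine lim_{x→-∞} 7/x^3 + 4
Evaluate the dominant behaviour as x → -∞; each term tends to a finite value or vanishes.
Limit = 4.

Final answer: 4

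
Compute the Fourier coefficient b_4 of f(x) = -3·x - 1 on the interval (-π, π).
b_4 = (1/π) ∫_{-π}^{π} f(x)·sin(4x) dx.
Evaluate the integral (use parity and integration by parts as needed): b_4 = 3/2.

Final answer: 3/2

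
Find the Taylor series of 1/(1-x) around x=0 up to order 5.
x^5 + x^4 + x^3 + x^2 + x + 1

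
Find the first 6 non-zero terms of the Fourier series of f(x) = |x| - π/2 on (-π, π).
-4·cos(x)/π - 4·cos(3·x)/(9·π) - 4·cos(5·x)/(25·π) - 4·cos(7·x)/(49·π) - 4·cos(9·x)/(81·π) - 4·cos(11·x)/(121·π)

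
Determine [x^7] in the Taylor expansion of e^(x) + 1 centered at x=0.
Expand to order 7: e^(x) + 1 = x^7/5040 + x^6/720 + x^5/120 + x^4/24 + x^3/6 + x^2/2 + x + 2 + O(x^8).
The coefficient of x^7 is 1/5040.

Final answer: 1/5040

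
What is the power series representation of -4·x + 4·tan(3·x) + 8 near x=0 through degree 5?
648·x^5/5 + 36·x^3 + 8·x + 8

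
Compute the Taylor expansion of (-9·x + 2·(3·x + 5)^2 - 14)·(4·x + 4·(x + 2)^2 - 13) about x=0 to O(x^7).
72·x^4 + 564·x^3 + 1218·x^2 + 873·x + 108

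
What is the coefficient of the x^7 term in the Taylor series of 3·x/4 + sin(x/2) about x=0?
Expand to order 7: 3·x/4 + sin(x/2) = -x^7/645120 + x^5/3840 - x^3/48 + 5·x/4 + O(x^8).
The coefficient of x^7 is -1/645120.

Final answer: -1/645120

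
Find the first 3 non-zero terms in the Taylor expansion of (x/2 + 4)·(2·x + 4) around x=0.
x^2 + 10·x + 16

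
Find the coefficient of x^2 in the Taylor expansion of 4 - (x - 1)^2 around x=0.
Expand to order 2: 4 - (x - 1)^2 = -x^2 + 2·x + 3 + O(x^3).
The coefficient of x^2 is -1.

Final answer: -1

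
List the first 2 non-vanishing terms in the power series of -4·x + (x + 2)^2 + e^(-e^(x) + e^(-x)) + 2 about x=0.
7 - 2·x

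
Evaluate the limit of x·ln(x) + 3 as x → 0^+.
The product is a 0·∞ indeterminate form at x → 0⁺.
Rewrite the product as ln(x) / x^(-1) and apply L'Hôpital, or use the standard hierarchy x^(-1) ≫ |ln x| as x → 0⁺.
The indeterminate product → 0, so the limit = 3.

Final answer: 3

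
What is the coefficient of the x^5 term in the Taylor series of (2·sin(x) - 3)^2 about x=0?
Expand to order 5: (2·sin(x) - 3)^2 = -x^5/10 - 4·x^4/3 + 2·x^3 + 4·x^2 - 12·x + 9 + O(x^6).
The coefficient of x^5 is -1/10.

Final answer: -1/10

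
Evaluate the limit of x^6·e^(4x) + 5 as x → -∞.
The product is a 0·∞ indeterminate form at x → -∞.
Rewrite the product as x^6 / e^(-4x) (an ∞/∞ form) and apply L'Hôpital, or use the standard hierarchy e^(4|x|) ≫ |x^6| as x → -∞.
The indeterminate product → 0, so the limit = 5.

Final answer: 5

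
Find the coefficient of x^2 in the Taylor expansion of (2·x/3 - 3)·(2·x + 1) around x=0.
Expand to order 2: (2·x/3 - 3)·(2·x + 1) = 4·x^2/3 - 16·x/3 - 3 + O(x^3).
The coefficient of x^2 is 4/3.

Final answer: 4/3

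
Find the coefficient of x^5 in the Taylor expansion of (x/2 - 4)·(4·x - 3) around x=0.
Expand to order 5: (x/2 - 4)·(4·x - 3) = 2·x^2 - 35·x/2 + 12 + O(x^6).
The coefficient of x^5 is 0.

Final answer: 0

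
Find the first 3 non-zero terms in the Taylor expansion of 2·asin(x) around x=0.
3·x^5/20 + x^3/3 + 2·x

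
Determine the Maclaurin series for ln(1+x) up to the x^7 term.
x^7/7 - x^6/6 + x^5/5 - x^4/4 + x^3/3 - x^2/2 + x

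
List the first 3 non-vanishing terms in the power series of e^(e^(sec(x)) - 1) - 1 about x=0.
x^4·(e^(e)/3 + e^(1 + e)/8) + x^2·e^(e)/2 - 1 + e^(-1 + e)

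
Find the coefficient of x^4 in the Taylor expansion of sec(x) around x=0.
Expand to order 4: sec(x) = 5·x^4/24 + x^2/2 + 1 + O(x^5).
The coefficient of x^4 is 5/24.

Final answer: 5/24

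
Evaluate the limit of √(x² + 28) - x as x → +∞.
This is an ∞ − ∞ indeterminate form.
Multiply and divide by the conjugate √(x²+28) + x; the x² terms cancel, leaving 28/(√(x²+28)+x) → 0.
Limit = 0.

Final answer: 0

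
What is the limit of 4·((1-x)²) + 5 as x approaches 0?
Direct substitution at x = 0 gives 9.

Final answer: 9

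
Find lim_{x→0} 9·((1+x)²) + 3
Direct substitution at x = 0 gives 12.

Final answer: 12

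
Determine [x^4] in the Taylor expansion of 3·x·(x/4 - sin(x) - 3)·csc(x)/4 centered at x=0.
Expand to order 4: 3·x·(x/4 - sin(x) - 3)·csc(x)/4 = -7·x^4/160 + x^3/32 - 3·x^2/8 - 9·x/16 - 9/4 + O(x^5).
The coefficient of x^4 is -7/160.

Final answer: -7/160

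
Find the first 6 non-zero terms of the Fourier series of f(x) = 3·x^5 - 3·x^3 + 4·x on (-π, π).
(-126·π^2 + 6·π^4 + 764)·sin(x) + (-3·π^4 - 31 + 18·π^2)·sin(2·x) + (-58·π^2/9 + 188/27 + 2·π^4)·sin(3·x) + (-3·π^4/2 - 209/64 + 27·π^2/8)·sin(4·x) + (-54·π^2/25 + 1324/625 + 6·π^4/5)·sin(5·x) + (-π^4 - 43/27 + 14·π^2/9)·sin(6·x)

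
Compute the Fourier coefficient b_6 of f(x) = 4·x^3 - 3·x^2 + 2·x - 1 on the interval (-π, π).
b_6 = (1/π) ∫_{-π}^{π} f(x)·sin(6x) dx.
Evaluate the integral (use parity and integration by parts as needed): b_6 = -4·π^2/3 - 4/9.

Final answer: -4·π^2/3 - 4/9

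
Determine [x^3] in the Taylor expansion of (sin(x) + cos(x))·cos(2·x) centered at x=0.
Expand to order 3: (sin(x) + cos(x))·cos(2·x) = -13·x^3/6 - 5·x^2/2 + x + 1 + O(x^4).
The coefficient of x^3 is -13/6.

Final answer: -13/6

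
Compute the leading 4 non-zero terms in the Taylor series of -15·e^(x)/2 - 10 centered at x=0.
-5·x^3/4 - 15·x^2/4 - 15·x/2 - 35/2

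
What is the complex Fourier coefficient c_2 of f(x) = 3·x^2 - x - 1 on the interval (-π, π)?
Compute the real Fourier coefficients first: a_2 = 3, b_2 = 1.
Then c_2 = (a_2 − i·b_2)/2 = 3/2 - i/2.

Final answer: 3/2 - i/2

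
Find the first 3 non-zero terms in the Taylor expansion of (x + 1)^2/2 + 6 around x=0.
x^2/2 + x + 13/2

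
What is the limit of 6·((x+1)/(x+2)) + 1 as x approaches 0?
Direct substitution at x = 0 gives 4.

Final answer: 4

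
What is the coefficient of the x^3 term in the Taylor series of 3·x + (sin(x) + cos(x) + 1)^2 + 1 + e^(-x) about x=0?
Expand to order 3: 3·x + (sin(x) + cos(x) + 1)^2 + 1 + e^(-x) = -11·x^3/6 - x^2/2 + 6·x + 6 + O(x^4).
The coefficient of x^3 is -11/6.

Final answer: -11/6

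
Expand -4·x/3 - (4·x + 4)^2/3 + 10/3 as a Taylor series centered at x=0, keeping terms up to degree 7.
-16·x^2/3 - 12·x - 2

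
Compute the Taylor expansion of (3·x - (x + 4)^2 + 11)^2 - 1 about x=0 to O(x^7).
x^4 + 10·x^3 + 35·x^2 + 50·x + 24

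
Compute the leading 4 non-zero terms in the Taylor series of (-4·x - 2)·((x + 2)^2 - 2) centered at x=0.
-4·x^3 - 18·x^2 - 16·x - 4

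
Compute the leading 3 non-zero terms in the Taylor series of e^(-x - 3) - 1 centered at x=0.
x^2·e^(-3)/2 - x·e^(-3) - 1 + e^(-3)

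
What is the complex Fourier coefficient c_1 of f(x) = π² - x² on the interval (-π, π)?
Compute the real Fourier coefficients first: a_1 = 4, b_1 = 0.
Then c_1 = (a_1 − i·b_1)/2 = 2.

Final answer: 2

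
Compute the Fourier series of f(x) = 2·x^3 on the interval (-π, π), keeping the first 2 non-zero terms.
(-24 + 4·π^2)·sin(x) + (3 - 2·π^2)·sin(2·x)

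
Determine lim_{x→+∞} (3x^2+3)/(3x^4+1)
This is an ∞/∞ indeterminate form as x → +∞.
Divide numerator and denominator by x^4 and let the lower-order terms vanish; the numerator's degree 2 is below the denominator's degree 4, so the quotient → 0.
Limit = 0.

Final answer: 0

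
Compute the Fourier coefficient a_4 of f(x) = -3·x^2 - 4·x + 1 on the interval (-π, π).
a_4 = (1/π) ∫_{-π}^{π} f(x)·cos(4x) dx.
Evaluate the integral (use parity and integration by parts as needed): a_4 = -3/4.

Final answer: -3/4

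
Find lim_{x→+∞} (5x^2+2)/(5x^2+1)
This is an ∞/∞ indeterminate form as x → +∞.
Divide numerator and denominator by x^2 and let the lower-order terms vanish; the leading terms give 5/5 = 1.
Limit = 1.

Final answer: 1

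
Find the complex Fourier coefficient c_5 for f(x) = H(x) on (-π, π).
Compute the real Fourier coefficients first: a_5 = 0, b_5 = 2/(5·π).
Then c_5 = (a_5 − i·b_5)/2 = -i/(5·π).

Final answer: -i/(5·π)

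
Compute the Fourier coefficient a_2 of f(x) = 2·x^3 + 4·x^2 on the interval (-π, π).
a_2 = (1/π) ∫_{-π}^{π} f(x)·cos(2x) dx.
Evaluate the integral (use parity and integration by parts as needed): a_2 = 4.

Final answer: 4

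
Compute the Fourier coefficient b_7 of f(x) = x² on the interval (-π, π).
b_7 = (1/π) ∫_{-π}^{π} f(x)·sin(7x) dx.
Evaluate the integral (use parity and integration by parts as needed): b_7 = 0.

Final answer: 0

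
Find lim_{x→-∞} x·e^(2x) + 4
The product is a 0·∞ indeterminate form at x → -∞.
Rewrite the product as x / e^(-2x) (an ∞/∞ form) and apply L'Hôpital, or use the standard hierarchy e^(2|x|) ≫ |x| as x → -∞.
The indeterminate product → 0, so the limit = 4.

Final answer: 4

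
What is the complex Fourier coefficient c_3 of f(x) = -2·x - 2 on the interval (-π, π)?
Compute the real Fourier coefficients first: a_3 = 0, b_3 = -4/3.
Then c_3 = (a_3 − i·b_3)/2 = 2·i/3.

Final answer: 2·i/3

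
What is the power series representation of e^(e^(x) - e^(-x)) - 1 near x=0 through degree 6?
28·x^6/45 + 19·x^5/20 + 4·x^4/3 + 5·x^3/3 + 2·x^2 + 2·x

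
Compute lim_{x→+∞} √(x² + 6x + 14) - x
This is an ∞ − ∞ indeterminate form.
Multiply and divide by the conjugate √(x²+6x + 14) + x; the x² terms cancel, leaving (6x + 14)/(√(x²+6x + 14)+x) → 6/2 = 3.
Limit = 3.

Final answer: 3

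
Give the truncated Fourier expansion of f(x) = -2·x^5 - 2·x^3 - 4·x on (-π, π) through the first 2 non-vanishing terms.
(-464 - 4·π^4 + 76·π^2)·sin(x) + (-8·π^2 + 16 + 2·π^4)·sin(2·x)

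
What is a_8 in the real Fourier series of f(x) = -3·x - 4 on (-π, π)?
a_8 = (1/π) ∫_{-π}^{π} f(x)·cos(8x) dx.
Evaluate the integral (use parity and integration by parts as needed): a_8 = 0.

Final answer: 0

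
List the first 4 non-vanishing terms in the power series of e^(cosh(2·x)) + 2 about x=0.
124·e·x^6/45 + 8·e·x^4/3 + 2·e·x^2 + 2 + e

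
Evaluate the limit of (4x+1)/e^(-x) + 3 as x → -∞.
The quotient is an ∞/∞ indeterminate form as x → -∞.
Compare growth rates of the dominant terms (exponentials ≫ polynomials ≫ logarithms), or apply L'Hôpital's rule; the quotient → 0.
Adding the constant: 0 + 3 = 3. Limit = 3.

Final answer: 3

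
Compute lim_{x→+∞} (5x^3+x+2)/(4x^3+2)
This is an ∞/∞ indeterminate form as x → +∞.
Divide numerator and denominator by x^3 and let the lower-order terms vanish; the leading terms give 5/4.
Limit = 5/4.

Final answer: 5/4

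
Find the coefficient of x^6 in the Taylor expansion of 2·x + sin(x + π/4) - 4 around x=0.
Expand to order 6: 2·x + sin(x + π/4) - 4 = -√(2)·x^6/1440 + √(2)·x^5/240 + √(2)·x^4/48 - √(2)·x^3/12 - √(2)·x^2/4 + x·(√(2)/2 + 2) - 4 + √(2)/2 + O(x^7).
The coefficient of x^6 is -√(2)/1440.

Final answer: -√(2)/1440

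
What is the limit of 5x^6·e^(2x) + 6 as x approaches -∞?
The product is a 0·∞ indeterminate form at x → -∞.
Rewrite the product as 5x^6 / e^(-2x) (an ∞/∞ form) and apply L'Hôpital, or use the standard hierarchy e^(2|x|) ≫ |x^6| as x → -∞.
The indeterminate product → 0, so the limit = 6.

Final answer: 6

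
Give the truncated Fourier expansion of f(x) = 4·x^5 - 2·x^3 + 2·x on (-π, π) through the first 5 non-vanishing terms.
(-164·π^2 + 8·π^4 + 988)·sin(x) + (-4·π^4 - 35 + 22·π^2)·sin(2·x) + (-196·π^2/27 + 500/81 + 8·π^4/3)·sin(3·x) + (-2·π^4 - 37/16 + 7·π^2/2)·sin(4·x) + (-52·π^2/25 + 812/625 + 8·π^4/5)·sin(5·x)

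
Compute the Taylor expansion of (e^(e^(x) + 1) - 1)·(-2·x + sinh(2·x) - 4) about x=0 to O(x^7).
x^6·e^(2)/4 + x^5·(-2·e^(2)/15 - 4/15) - 7·x^4·e^(2)/6 + x^3·(-2·e^(2) - 4/3) - 4·x^2·e^(2) - 4·x·e^(2) - 4·e^(2) + 4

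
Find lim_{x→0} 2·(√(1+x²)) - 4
Direct substitution at x = 0 gives -2.

Final answer: -2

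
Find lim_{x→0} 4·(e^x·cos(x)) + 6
Direct substitution at x = 0 gives 10.

Final answer: 10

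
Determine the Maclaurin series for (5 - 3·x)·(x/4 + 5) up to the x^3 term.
-3·x^2/4 - 55·x/4 + 25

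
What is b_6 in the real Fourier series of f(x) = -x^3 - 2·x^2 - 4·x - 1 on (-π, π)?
b_6 = (1/π) ∫_{-π}^{π} f(x)·sin(6x) dx.
Evaluate the integral (use parity and integration by parts as needed): b_6 = 23/18 + π^2/3.

Final answer: 23/18 + π^2/3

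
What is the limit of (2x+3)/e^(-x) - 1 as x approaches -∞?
The quotient is an ∞/∞ indeterminate form as x → -∞.
Compare growth rates of the dominant terms (exponentials ≫ polynomials ≫ logarithms), or apply L'Hôpital's rule; the quotient → 0.
Adding the constant: 0 - 1 = -1. Limit = -1.

Final answer: -1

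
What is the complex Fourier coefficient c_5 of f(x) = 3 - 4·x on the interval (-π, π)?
Compute the real Fourier coefficients first: a_5 = 0, b_5 = -8/5.
Then c_5 = (a_5 − i·b_5)/2 = 4·i/5.

Final answer: 4·i/5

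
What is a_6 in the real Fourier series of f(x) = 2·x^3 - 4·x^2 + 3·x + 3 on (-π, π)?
a_6 = (1/π) ∫_{-π}^{π} f(x)·cos(6x) dx.
Evaluate the integral (use parity and integration by parts as needed): a_6 = -4/9.

Final answer: -4/9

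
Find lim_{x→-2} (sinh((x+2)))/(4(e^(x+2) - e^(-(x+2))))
Both numerator and denominator → 0 as x → -2; this is a 0/0 indeterminate form.
Expand each to leading order near x = -2: numerator ~ (x + 2), denominator ~ 8·(x + 2).
The limit of the ratio is 1/8.

Final answer: 1/8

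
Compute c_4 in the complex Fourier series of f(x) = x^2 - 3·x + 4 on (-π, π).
Compute the real Fourier coefficients first: a_4 = 1/4, b_4 = 3/2.
Then c_4 = (a_4 − i·b_4)/2 = 1/8 - 3·i/4.

Final answer: 1/8 - 3·i/4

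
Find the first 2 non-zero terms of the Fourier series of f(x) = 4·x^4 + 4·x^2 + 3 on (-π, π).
(176 - 32·π^2)·cos(x) + 3 + 4·π^2/3 + 4·π^4/5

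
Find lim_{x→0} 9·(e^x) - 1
Direct substitution at x = 0 gives 8.

Final answer: 8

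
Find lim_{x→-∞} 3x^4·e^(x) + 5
The product is a 0·∞ indeterminate form at x → -∞.
Rewrite the product as 3x^4 / e^(-x) (an ∞/∞ form) and apply L'Hôpital, or use the standard hierarchy e^(|x|) ≫ |x^4| as x → -∞.
The indeterminate product → 0, so the limit = 5.

Final answer: 5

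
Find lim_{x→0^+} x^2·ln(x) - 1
The product is a 0·∞ indeterminate form at x → 0⁺.
Rewrite the product as ln(x) / x^(-2) and apply L'Hôpital, or use the standard hierarchy x^(-2) ≫ |ln x| as x → 0⁺.
The indeterminate product → 0, so the limit = -1.

Final answer: -1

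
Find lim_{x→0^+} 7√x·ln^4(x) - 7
The product is a 0·∞ indeterminate form at x → 0⁺.
Rewrite the product as 7·ln^4(x) / x^(-1/2) and apply L'Hôpital, or use the standard hierarchy x^(-1/2) ≫ |ln x|^4 as x → 0⁺.
The indeterminate product → 0, so the limit = -7.

Final answer: -7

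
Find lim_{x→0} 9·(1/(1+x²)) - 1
Direct substitution at x = 0 gives 8.

Final answer: 8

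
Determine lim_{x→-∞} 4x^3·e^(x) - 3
The product is a 0·∞ indeterminate form at x → -∞.
Rewrite the product as 4x^3 / e^(-x) (an ∞/∞ form) and apply L'Hôpital, or use the standard hierarchy e^(|x|) ≫ |x^3| as x → -∞.
The indeterminate product → 0, so the limit = -3.

Final answer: -3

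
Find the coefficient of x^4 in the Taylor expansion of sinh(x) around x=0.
Expand to order 4: sinh(x) = x^3/6 + x + O(x^5).
The coefficient of x^4 is 0.

Final answer: 0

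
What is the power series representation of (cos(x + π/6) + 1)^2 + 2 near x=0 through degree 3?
x^3·(√(3)/2 + 1)^2·(1/(6·(√(3)/2 + 1)) + √(3)/(4·(√(3)/2 + 1)^2)) + x^2·(√(3)/2 + 1)^2·(-√(3)/(2·(√(3)/2 + 1)) + 1/(4·(√(3)/2 + 1)^2)) + x·(-1 - √(3)/2) + 2 + (√(3)/2 + 1)^2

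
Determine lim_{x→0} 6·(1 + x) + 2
Direct substitution at x = 0 gives 8.

Final answer: 8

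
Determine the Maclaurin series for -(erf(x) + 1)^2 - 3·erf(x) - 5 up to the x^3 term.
10·x^3/(3·√(π)) - 4·x^2/π - 10·x/√(π) - 6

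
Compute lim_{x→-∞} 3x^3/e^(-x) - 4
The quotient is an ∞/∞ indeterminate form as x → -∞.
Compare growth rates of the dominant terms (exponentials ≫ polynomials ≫ logarithms), or apply L'Hôpital's rule; the quotient → 0.
Adding the constant: 0 - 4 = -4. Limit = -4.

Final answer: -4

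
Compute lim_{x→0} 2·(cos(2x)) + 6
Direct substitution at x = 0 gives 8.

Final answer: 8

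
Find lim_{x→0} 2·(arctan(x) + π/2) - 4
Direct substitution at x = 0 gives -4 + π.

Final answer: -4 + π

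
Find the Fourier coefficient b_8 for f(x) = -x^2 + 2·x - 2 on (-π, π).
b_8 = (1/π) ∫_{-π}^{π} f(x)·sin(8x) dx.
Evaluate the integral (use parity and integration by parts as needed): b_8 = -1/2.

Final answer: -1/2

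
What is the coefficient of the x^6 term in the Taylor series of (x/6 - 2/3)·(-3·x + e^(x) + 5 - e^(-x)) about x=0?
Expand to order 6: (x/6 - 2/3)·(-3·x + e^(x) + 5 - e^(-x)) = x^6/360 - x^5/90 + x^4/18 - 2·x^3/9 - x^2/6 + 3·x/2 - 10/3 + O(x^7).
The coefficient of x^6 is 1/360.

Final answer: 1/360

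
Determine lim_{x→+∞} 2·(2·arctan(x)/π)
Evaluate the dominant behaviour as x → +∞; each term tends to a finite value or vanishes.
Limit = 2.

Final answer: 2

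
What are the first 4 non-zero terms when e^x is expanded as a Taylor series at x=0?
x^3/6 + x^2/2 + x + 1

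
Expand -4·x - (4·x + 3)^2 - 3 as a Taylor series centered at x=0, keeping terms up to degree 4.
-16·x^2 - 28·x - 12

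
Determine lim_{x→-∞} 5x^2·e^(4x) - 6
The product is a 0·∞ indeterminate form at x → -∞.
Rewrite the product as 5x^2 / e^(-4x) (an ∞/∞ form) and apply L'Hôpital, or use the standard hierarchy e^(4|x|) ≫ |x^2| as x → -∞.
The indeterminate product → 0, so the limit = -6.

Final answer: -6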